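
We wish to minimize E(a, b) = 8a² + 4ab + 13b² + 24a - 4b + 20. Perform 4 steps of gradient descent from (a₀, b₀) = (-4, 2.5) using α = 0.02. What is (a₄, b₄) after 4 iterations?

(-2.285632, 0.692992)

∇E = (16a + 4b + 24, 4a + 26b - 4)
(a₁, b₁) = (-4, 2.5) − 0.02·(-30, 45) = (-3.4, 1.6)
(a₂, b₂) = (-3.4, 1.6) − 0.02·(-24, 24) = (-2.92, 1.12)
(a₃, b₃) = (-2.92, 1.12) − 0.02·(-18.24, 13.44) = (-2.5552, 0.8512)
(a₄, b₄) = (-2.5552, 0.8512) − 0.02·(-13.4784, 7.9104) = (-2.285632, 0.692992)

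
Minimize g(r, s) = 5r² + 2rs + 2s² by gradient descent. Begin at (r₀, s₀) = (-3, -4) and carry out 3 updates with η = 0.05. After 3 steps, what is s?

-1.742

∇g = (10r + 2s, 2r + 4s)
(r₁, s₁) = (-3, -4) − 0.05·(-38, -22) = (-1.1, -2.9)
(r₂, s₂) = (-1.1, -2.9) − 0.05·(-16.8, -13.8) = (-0.26, -2.21)
(r₃, s₃) = (-0.26, -2.21) − 0.05·(-7.02, -9.36) = (0.091, -1.742)
s = -1.742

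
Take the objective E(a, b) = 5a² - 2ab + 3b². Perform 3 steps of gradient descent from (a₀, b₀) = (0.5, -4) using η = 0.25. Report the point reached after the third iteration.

∇E = (10a - 2b, -2a + 6b)
(a₁, b₁) = (0.5, -4) − 0.25·(13, -25) = (-2.75, 2.25)
(a₂, b₂) = (-2.75, 2.25) − 0.25·(-32, 19) = (5.25, -2.5)
(a₃, b₃) = (5.25, -2.5) − 0.25·(57.5, -25.5) = (-9.125, 3.875)

(-9.125, 3.875)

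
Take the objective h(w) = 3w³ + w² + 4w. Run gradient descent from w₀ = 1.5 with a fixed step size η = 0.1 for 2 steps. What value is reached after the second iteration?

-2.7305625

h′(w) = 9w² + 2w + 4
w₁ = 1.5 − 0.1·27.25 = -1.225
w₂ = -1.225 − 0.1·15.055625 = -2.7305625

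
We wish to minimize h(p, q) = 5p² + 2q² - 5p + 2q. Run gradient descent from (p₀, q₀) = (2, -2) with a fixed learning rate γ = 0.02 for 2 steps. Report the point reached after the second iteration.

(1.46, -1.7696)

∇h = (10p - 5, 4q + 2)
(p₁, q₁) = (2, -2) − 0.02·(15, -6) = (1.7, -1.88)
(p₂, q₂) = (1.7, -1.88) − 0.02·(12, -5.52) = (1.46, -1.7696)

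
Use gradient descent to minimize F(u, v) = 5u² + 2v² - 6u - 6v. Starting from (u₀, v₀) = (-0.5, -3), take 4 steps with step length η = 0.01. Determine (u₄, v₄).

(-0.12171, -2.32205952)

∇F = (10u - 6, 4v - 6)
Step 1: at (-0.5, -3), ∇F = (-11, -18) → (-0.5, -3) − 0.01·(-11, -18) = (-0.39, -2.82)
Step 2: at (-0.39, -2.82), ∇F = (-9.9, -17.28) → (-0.39, -2.82) − 0.01·(-9.9, -17.28) = (-0.291, -2.6472)
Step 3: at (-0.291, -2.6472), ∇F = (-8.91, -16.5888) → (-0.291, -2.6472) − 0.01·(-8.91, -16.5888) = (-0.2019, -2.481312)
Step 4: at (-0.2019, -2.481312), ∇F = (-8.019, -15.925248) → (-0.2019, -2.481312) − 0.01·(-8.019, -15.925248) = (-0.12171, -2.32205952)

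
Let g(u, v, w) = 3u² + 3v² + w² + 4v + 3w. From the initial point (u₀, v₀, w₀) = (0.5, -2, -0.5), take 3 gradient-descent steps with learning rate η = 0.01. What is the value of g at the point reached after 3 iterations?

1.499216882288

∇g = (6u, 6v + 4, 2w + 3)
Step 1: at (0.5, -2, -0.5), ∇g = (3, -8, 2) → (0.5, -2, -0.5) − 0.01·(3, -8, 2) = (0.47, -1.92, -0.52)
Step 2: at (0.47, -1.92, -0.52), ∇g = (2.82, -7.52, 1.96) → (0.47, -1.92, -0.52) − 0.01·(2.82, -7.52, 1.96) = (0.4418, -1.8448, -0.5396)
Step 3: at (0.4418, -1.8448, -0.5396), ∇g = (2.6508, -7.0688, 1.9208) → (0.4418, -1.8448, -0.5396) − 0.01·(2.6508, -7.0688, 1.9208) = (0.415292, -1.774112, -0.558808)
g(0.415292, -1.774112, -0.558808) = 1.499216882288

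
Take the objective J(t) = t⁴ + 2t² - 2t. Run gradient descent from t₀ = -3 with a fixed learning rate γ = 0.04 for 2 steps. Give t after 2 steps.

0.59605248

J′(t) = 4t³ + 4t - 2
Step 1: J′(-3) = -122; t₁ = -3 − 0.04·(-122) = 1.88
Step 2: J′(1.88) = 32.098688; t₂ = 1.88 − 0.04·32.098688 = 0.59605248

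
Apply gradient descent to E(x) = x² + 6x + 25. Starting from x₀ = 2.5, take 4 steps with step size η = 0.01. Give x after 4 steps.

2.07302488

E′(x) = 2x + 6
x₁ = 2.5 − 0.01·11 = 2.39
x₂ = 2.39 − 0.01·10.78 = 2.2822
x₃ = 2.2822 − 0.01·10.5644 = 2.176556
x₄ = 2.176556 − 0.01·10.353112 = 2.07302488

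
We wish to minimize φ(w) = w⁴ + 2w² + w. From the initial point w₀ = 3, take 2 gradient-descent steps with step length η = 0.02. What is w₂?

φ′(w) = 4w³ + 4w + 1
w₁ = 3 − 0.02·121 = 0.58
w₂ = 0.58 − 0.02·4.100448 = 0.49799104

0.49799104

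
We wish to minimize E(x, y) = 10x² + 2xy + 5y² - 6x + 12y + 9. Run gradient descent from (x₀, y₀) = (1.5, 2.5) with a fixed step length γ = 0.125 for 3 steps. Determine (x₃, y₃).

∇E = (20x + 2y - 6, 2x + 10y + 12)
Step 1: at (1.5, 2.5), ∇E = (29, 40) → (1.5, 2.5) − 0.125·(29, 40) = (-2.125, -2.5)
Step 2: at (-2.125, -2.5), ∇E = (-53.5, -17.25) → (-2.125, -2.5) − 0.125·(-53.5, -17.25) = (4.5625, -0.34375)
Step 3: at (4.5625, -0.34375), ∇E = (84.5625, 17.6875) → (4.5625, -0.34375) − 0.125·(84.5625, 17.6875) = (-6.0078125, -2.5546875)

(-6.0078125, -2.5546875)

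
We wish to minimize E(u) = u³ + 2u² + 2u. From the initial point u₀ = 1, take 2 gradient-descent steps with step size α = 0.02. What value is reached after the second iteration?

E′(u) = 3u² + 4u + 2
u₁ = 1 − 0.02·9 = 0.82
u₂ = 0.82 − 0.02·7.2972 = 0.674056

0.674056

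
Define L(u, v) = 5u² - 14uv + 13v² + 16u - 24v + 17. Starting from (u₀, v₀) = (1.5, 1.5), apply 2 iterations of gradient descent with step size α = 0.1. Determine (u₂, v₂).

(1.34, -0.26)

∇L = (10u - 14v + 16, -14u + 26v - 24)
Step 1: at (1.5, 1.5), ∇L = (10, -6) → (1.5, 1.5) − 0.1·(10, -6) = (0.5, 2.1)
Step 2: at (0.5, 2.1), ∇L = (-8.4, 23.6) → (0.5, 2.1) − 0.1·(-8.4, 23.6) = (1.34, -0.26)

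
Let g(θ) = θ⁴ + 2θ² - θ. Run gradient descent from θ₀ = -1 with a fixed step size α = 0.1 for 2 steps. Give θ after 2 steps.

0.0404

g′(θ) = 4θ³ + 4θ - 1
Step 1: g′(-1) = -9; θ₁ = -1 − 0.1·(-9) = -0.1
Step 2: g′(-0.1) = -1.404; θ₂ = -0.1 − 0.1·(-1.404) = 0.0404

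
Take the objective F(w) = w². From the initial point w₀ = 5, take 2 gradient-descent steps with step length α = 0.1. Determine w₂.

F′(w) = 2w
w₁ = 5 − 0.1·10 = 4
w₂ = 4 − 0.1·8 = 3.2

3.2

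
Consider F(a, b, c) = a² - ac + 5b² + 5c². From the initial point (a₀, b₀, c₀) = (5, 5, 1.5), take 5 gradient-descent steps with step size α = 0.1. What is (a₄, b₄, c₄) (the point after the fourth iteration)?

(2.2237, 0, 0.27375)

∇F = (2a - c, 10b, -a + 10c)
(a₁, b₁, c₁) = (5, 5, 1.5) − 0.1·(8.5, 50, 10) = (4.15, 0, 0.5)
(a₂, b₂, c₂) = (4.15, 0, 0.5) − 0.1·(7.8, 0, 0.85) = (3.37, 0, 0.415)
(a₃, b₃, c₃) = (3.37, 0, 0.415) − 0.1·(6.325, 0, 0.78) = (2.7375, 0, 0.337)
(a₄, b₄, c₄) = (2.7375, 0, 0.337) − 0.1·(5.138, 0, 0.6325) = (2.2237, 0, 0.27375)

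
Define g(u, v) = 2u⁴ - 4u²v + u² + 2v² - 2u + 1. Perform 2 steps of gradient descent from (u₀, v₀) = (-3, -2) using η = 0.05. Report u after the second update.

-465.9184

∇g = (8u³ - 8uv + 2u - 2, -4u² + 4v)
Step 1: at (-3, -2), ∇g = (-272, -44) → (-3, -2) − 0.05·(-272, -44) = (10.6, 0.2)
Step 2: at (10.6, 0.2), ∇g = (9530.368, -448.64) → (10.6, 0.2) − 0.05·(9530.368, -448.64) = (-465.9184, 22.632)
u = -465.9184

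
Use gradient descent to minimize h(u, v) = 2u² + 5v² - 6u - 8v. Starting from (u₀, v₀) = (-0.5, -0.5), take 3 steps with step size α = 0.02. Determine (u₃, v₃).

(-0.057376, 0.1344)

∇h = (4u - 6, 10v - 8)
Step 1: at (-0.5, -0.5), ∇h = (-8, -13) → (-0.5, -0.5) − 0.02·(-8, -13) = (-0.34, -0.24)
Step 2: at (-0.34, -0.24), ∇h = (-7.36, -10.4) → (-0.34, -0.24) − 0.02·(-7.36, -10.4) = (-0.1928, -0.032)
Step 3: at (-0.1928, -0.032), ∇h = (-6.7712, -8.32) → (-0.1928, -0.032) − 0.02·(-6.7712, -8.32) = (-0.057376, 0.1344)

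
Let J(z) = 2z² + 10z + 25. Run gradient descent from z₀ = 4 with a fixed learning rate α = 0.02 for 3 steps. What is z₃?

2.561472

J′(z) = 4z + 10
z₁ = 4 − 0.02·26 = 3.48
z₂ = 3.48 − 0.02·23.92 = 3.0016
z₃ = 3.0016 − 0.02·22.0064 = 2.561472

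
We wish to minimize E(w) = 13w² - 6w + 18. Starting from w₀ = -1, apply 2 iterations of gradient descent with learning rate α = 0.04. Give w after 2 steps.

0.2288

E′(w) = 26w - 6
w₁ = -1 − 0.04·(-32) = 0.28
w₂ = 0.28 − 0.04·1.28 = 0.2288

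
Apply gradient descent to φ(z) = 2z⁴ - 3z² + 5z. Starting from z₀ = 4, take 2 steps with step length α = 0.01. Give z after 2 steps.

-0.97145144

φ′(z) = 8z³ - 6z + 5
Step 1: φ′(4) = 493; z₁ = 4 − 0.01·493 = -0.93
Step 2: φ′(-0.93) = 4.145144; z₂ = -0.93 − 0.01·4.145144 = -0.97145144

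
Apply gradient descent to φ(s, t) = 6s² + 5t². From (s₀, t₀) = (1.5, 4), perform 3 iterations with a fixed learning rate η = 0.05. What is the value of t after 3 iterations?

0.5

∇φ = (12s, 10t)
Step 1: at (1.5, 4), ∇φ = (18, 40) → (1.5, 4) − 0.05·(18, 40) = (0.6, 2)
Step 2: at (0.6, 2), ∇φ = (7.2, 20) → (0.6, 2) − 0.05·(7.2, 20) = (0.24, 1)
Step 3: at (0.24, 1), ∇φ = (2.88, 10) → (0.24, 1) − 0.05·(2.88, 10) = (0.096, 0.5)
t = 0.5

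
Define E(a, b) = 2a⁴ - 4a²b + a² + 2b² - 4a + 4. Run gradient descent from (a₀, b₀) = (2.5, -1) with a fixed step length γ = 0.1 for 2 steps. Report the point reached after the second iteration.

∇E = (8a³ - 8ab + 2a - 4, -4a² + 4b)
Step 1: at (2.5, -1), ∇E = (146, -29) → (2.5, -1) − 0.1·(146, -29) = (-12.1, 1.9)
Step 2: at (-12.1, 1.9), ∇E = (-14016.768, -578.04) → (-12.1, 1.9) − 0.1·(-14016.768, -578.04) = (1389.5768, 59.704)

(1389.5768, 59.704)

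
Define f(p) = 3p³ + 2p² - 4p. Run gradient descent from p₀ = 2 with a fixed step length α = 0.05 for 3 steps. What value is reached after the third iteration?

f′(p) = 9p² + 4p - 4
p₁ = 2 − 0.05·40 = 0
p₂ = 0 − 0.05·(-4) = 0.2
p₃ = 0.2 − 0.05·(-2.84) = 0.342

0.342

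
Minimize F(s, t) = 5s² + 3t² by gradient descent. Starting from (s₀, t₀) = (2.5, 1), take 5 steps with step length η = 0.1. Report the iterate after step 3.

∇F = (10s, 6t)
(s₁, t₁) = (2.5, 1) − 0.1·(25, 6) = (0, 0.4)
(s₂, t₂) = (0, 0.4) − 0.1·(0, 2.4) = (0, 0.16)
(s₃, t₃) = (0, 0.16) − 0.1·(0, 0.96) = (0, 0.064)

(0, 0.064)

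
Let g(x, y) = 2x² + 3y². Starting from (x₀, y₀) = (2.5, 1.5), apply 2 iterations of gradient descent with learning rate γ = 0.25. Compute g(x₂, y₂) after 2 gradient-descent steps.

0.421875

∇g = (4x, 6y)
Step 1: at (2.5, 1.5), ∇g = (10, 9) → (2.5, 1.5) − 0.25·(10, 9) = (0, -0.75)
Step 2: at (0, -0.75), ∇g = (0, -4.5) → (0, -0.75) − 0.25·(0, -4.5) = (0, 0.375)
g(0, 0.375) = 0.421875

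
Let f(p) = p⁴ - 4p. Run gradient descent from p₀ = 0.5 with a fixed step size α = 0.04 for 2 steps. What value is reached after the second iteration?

f′(p) = 4p³ - 4
p₁ = 0.5 − 0.04·(-3.5) = 0.64
p₂ = 0.64 − 0.04·(-2.951424) = 0.75805696

0.75805696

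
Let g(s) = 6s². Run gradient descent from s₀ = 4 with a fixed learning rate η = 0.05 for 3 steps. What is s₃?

g′(s) = 12s
s₁ = 4 − 0.05·48 = 1.6
s₂ = 1.6 − 0.05·19.2 = 0.64
s₃ = 0.64 − 0.05·7.68 = 0.256

0.256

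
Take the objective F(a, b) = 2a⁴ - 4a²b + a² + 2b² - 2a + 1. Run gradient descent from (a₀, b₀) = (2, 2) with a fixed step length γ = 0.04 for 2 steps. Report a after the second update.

1.06004992

∇F = (8a³ - 8ab + 2a - 2, -4a² + 4b)
Step 1: at (2, 2), ∇F = (34, -8) → (2, 2) − 0.04·(34, -8) = (0.64, 2.32)
Step 2: at (0.64, 2.32), ∇F = (-10.501248, 7.6416) → (0.64, 2.32) − 0.04·(-10.501248, 7.6416) = (1.06004992, 2.014336)
a = 1.06004992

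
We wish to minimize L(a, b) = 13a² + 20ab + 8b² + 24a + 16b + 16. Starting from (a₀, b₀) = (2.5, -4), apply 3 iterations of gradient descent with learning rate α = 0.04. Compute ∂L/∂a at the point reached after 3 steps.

0.401344

∇L = (26a + 20b + 24, 20a + 16b + 16)
Step 1: at (2.5, -4), ∇L = (9, 2) → (2.5, -4) − 0.04·(9, 2) = (2.14, -4.08)
Step 2: at (2.14, -4.08), ∇L = (-1.96, -6.48) → (2.14, -4.08) − 0.04·(-1.96, -6.48) = (2.2184, -3.8208)
Step 3: at (2.2184, -3.8208), ∇L = (5.2624, -0.7648) → (2.2184, -3.8208) − 0.04·(5.2624, -0.7648) = (2.007904, -3.790208)
∂L/∂a at (2.007904, -3.790208) = 0.401344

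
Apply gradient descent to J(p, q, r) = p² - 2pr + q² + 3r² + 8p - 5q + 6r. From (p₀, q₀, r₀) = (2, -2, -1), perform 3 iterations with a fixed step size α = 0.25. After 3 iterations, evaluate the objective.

-38.74609375

∇J = (2p - 2r + 8, 2q - 5, -2p + 6r + 6)
(p₁, q₁, r₁) = (2, -2, -1) − 0.25·(14, -9, -4) = (-1.5, 0.25, 0)
(p₂, q₂, r₂) = (-1.5, 0.25, 0) − 0.25·(5, -4.5, 9) = (-2.75, 1.375, -2.25)
(p₃, q₃, r₃) = (-2.75, 1.375, -2.25) − 0.25·(7, -2.25, -2) = (-4.5, 1.9375, -1.75)
J(-4.5, 1.9375, -1.75) = -38.74609375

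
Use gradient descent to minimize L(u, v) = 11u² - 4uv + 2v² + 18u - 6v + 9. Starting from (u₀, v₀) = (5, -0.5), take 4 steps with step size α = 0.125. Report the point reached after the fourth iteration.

(66.90234375, -13.5234375)

∇L = (22u - 4v + 18, -4u + 4v - 6)
(u₁, v₁) = (5, -0.5) − 0.125·(130, -28) = (-11.25, 3)
(u₂, v₂) = (-11.25, 3) − 0.125·(-241.5, 51) = (18.9375, -3.375)
(u₃, v₃) = (18.9375, -3.375) − 0.125·(448.125, -95.25) = (-37.078125, 8.53125)
(u₄, v₄) = (-37.078125, 8.53125) − 0.125·(-831.84375, 176.4375) = (66.90234375, -13.5234375)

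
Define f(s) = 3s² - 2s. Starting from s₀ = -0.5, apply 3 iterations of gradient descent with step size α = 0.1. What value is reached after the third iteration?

f′(s) = 6s - 2
s₁ = -0.5 − 0.1·(-5) = 0
s₂ = 0 − 0.1·(-2) = 0.2
s₃ = 0.2 − 0.1·(-0.8) = 0.28

0.28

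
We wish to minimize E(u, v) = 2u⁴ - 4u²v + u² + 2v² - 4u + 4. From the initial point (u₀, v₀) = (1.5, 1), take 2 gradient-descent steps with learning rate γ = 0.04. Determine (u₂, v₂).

(1.11997312, 1.149376)

∇E = (8u³ - 8uv + 2u - 4, -4u² + 4v)
(u₁, v₁) = (1.5, 1) − 0.04·(14, -5) = (0.94, 1.2)
(u₂, v₂) = (0.94, 1.2) − 0.04·(-4.499328, 1.2656) = (1.11997312, 1.149376)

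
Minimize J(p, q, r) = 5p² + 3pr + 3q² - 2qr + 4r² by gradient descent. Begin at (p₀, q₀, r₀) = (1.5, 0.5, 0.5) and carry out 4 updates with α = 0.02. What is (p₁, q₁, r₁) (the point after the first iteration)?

∇J = (10p + 3r, 6q - 2r, 3p - 2q + 8r)
(p₁, q₁, r₁) = (1.5, 0.5, 0.5) − 0.02·(16.5, 2, 7.5) = (1.17, 0.46, 0.35)

(1.17, 0.46, 0.35)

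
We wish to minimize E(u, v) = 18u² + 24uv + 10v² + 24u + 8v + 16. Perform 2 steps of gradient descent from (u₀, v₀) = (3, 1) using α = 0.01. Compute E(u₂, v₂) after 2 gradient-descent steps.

∇E = (36u + 24v + 24, 24u + 20v + 8)
(u₁, v₁) = (3, 1) − 0.01·(156, 100) = (1.44, 0)
(u₂, v₂) = (1.44, 0) − 0.01·(75.84, 42.56) = (0.6816, -0.4256)
E(0.6816, -0.4256) = 32.16523264

32.16523264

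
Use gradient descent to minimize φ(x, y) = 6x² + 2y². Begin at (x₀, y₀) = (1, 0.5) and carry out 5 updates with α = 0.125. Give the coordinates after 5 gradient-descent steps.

(-0.03125, 0.015625)

∇φ = (12x, 4y)
(x₁, y₁) = (1, 0.5) − 0.125·(12, 2) = (-0.5, 0.25)
(x₂, y₂) = (-0.5, 0.25) − 0.125·(-6, 1) = (0.25, 0.125)
(x₃, y₃) = (0.25, 0.125) − 0.125·(3, 0.5) = (-0.125, 0.0625)
(x₄, y₄) = (-0.125, 0.0625) − 0.125·(-1.5, 0.25) = (0.0625, 0.03125)
(x₅, y₅) = (0.0625, 0.03125) − 0.125·(0.75, 0.125) = (-0.03125, 0.015625)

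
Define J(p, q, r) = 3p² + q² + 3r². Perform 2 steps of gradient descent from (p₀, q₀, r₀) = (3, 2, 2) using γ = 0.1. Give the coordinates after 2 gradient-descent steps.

∇J = (6p, 2q, 6r)
(p₁, q₁, r₁) = (3, 2, 2) − 0.1·(18, 4, 12) = (1.2, 1.6, 0.8)
(p₂, q₂, r₂) = (1.2, 1.6, 0.8) − 0.1·(7.2, 3.2, 4.8) = (0.48, 1.28, 0.32)

(0.48, 1.28, 0.32)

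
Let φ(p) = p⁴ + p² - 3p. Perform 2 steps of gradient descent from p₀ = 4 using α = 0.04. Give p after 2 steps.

φ′(p) = 4p³ + 2p - 3
Step 1: φ′(4) = 261; p₁ = 4 − 0.04·261 = -6.44
Step 2: φ′(-6.44) = -1084.239936; p₂ = -6.44 − 0.04·(-1084.239936) = 36.92959744

36.92959744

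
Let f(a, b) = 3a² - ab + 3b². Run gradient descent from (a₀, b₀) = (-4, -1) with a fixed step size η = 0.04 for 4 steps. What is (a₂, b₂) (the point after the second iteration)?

(-2.3776, -0.8224)

∇f = (6a - b, -a + 6b)
Step 1: at (-4, -1), ∇f = (-23, -2) → (-4, -1) − 0.04·(-23, -2) = (-3.08, -0.92)
Step 2: at (-3.08, -0.92), ∇f = (-17.56, -2.44) → (-3.08, -0.92) − 0.04·(-17.56, -2.44) = (-2.3776, -0.8224)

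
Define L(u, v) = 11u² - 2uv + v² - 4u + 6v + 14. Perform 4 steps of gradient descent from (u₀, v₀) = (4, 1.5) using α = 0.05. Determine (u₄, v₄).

(0.237, 0.298)

∇L = (22u - 2v - 4, -2u + 2v + 6)
(u₁, v₁) = (4, 1.5) − 0.05·(81, 1) = (-0.05, 1.45)
(u₂, v₂) = (-0.05, 1.45) − 0.05·(-8, 9) = (0.35, 1)
(u₃, v₃) = (0.35, 1) − 0.05·(1.7, 7.3) = (0.265, 0.635)
(u₄, v₄) = (0.265, 0.635) − 0.05·(0.56, 6.74) = (0.237, 0.298)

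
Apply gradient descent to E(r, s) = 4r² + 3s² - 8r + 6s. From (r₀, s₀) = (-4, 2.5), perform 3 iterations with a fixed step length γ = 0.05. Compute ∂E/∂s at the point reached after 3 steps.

7.203

∇E = (8r - 8, 6s + 6)
Step 1: at (-4, 2.5), ∇E = (-40, 21) → (-4, 2.5) − 0.05·(-40, 21) = (-2, 1.45)
Step 2: at (-2, 1.45), ∇E = (-24, 14.7) → (-2, 1.45) − 0.05·(-24, 14.7) = (-0.8, 0.715)
Step 3: at (-0.8, 0.715), ∇E = (-14.4, 10.29) → (-0.8, 0.715) − 0.05·(-14.4, 10.29) = (-0.08, 0.2005)
∂E/∂s at (-0.08, 0.2005) = 7.203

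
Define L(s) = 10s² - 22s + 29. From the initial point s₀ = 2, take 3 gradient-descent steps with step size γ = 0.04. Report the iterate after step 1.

L′(s) = 20s - 22
s₁ = 2 − 0.04·18 = 1.28

1.28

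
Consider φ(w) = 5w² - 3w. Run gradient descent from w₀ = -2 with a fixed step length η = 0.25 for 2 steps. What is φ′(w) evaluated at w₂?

-51.75

φ′(w) = 10w - 3
w₁ = -2 − 0.25·(-23) = 3.75
w₂ = 3.75 − 0.25·34.5 = -4.875
φ′(w) at (-4.875) = -51.75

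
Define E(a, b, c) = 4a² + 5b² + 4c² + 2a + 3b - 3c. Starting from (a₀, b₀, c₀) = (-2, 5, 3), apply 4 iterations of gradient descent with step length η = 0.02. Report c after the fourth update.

1.68191232

∇E = (8a + 2, 10b + 3, 8c - 3)
(a₁, b₁, c₁) = (-2, 5, 3) − 0.02·(-14, 53, 21) = (-1.72, 3.94, 2.58)
(a₂, b₂, c₂) = (-1.72, 3.94, 2.58) − 0.02·(-11.76, 42.4, 17.64) = (-1.4848, 3.092, 2.2272)
(a₃, b₃, c₃) = (-1.4848, 3.092, 2.2272) − 0.02·(-9.8784, 33.92, 14.8176) = (-1.287232, 2.4136, 1.930848)
(a₄, b₄, c₄) = (-1.287232, 2.4136, 1.930848) − 0.02·(-8.297856, 27.136, 12.446784) = (-1.12127488, 1.87088, 1.68191232)
c = 1.68191232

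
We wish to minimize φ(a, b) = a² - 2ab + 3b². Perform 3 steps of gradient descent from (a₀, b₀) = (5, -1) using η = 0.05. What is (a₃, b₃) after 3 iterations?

∇φ = (2a - 2b, -2a + 6b)
(a₁, b₁) = (5, -1) − 0.05·(12, -16) = (4.4, -0.2)
(a₂, b₂) = (4.4, -0.2) − 0.05·(9.2, -10) = (3.94, 0.3)
(a₃, b₃) = (3.94, 0.3) − 0.05·(7.28, -6.08) = (3.576, 0.604)

(3.576, 0.604)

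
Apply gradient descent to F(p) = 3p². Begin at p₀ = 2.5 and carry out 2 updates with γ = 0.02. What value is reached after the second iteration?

F′(p) = 6p
p₁ = 2.5 − 0.02·15 = 2.2
p₂ = 2.2 − 0.02·13.2 = 1.936

1.936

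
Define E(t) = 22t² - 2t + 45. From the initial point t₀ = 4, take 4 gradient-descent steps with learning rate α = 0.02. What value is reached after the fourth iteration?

0.04627456

E′(t) = 44t - 2
Step 1: E′(4) = 174; t₁ = 4 − 0.02·174 = 0.52
Step 2: E′(0.52) = 20.88; t₂ = 0.52 − 0.02·20.88 = 0.1024
Step 3: E′(0.1024) = 2.5056; t₃ = 0.1024 − 0.02·2.5056 = 0.052288
Step 4: E′(0.052288) = 0.300672; t₄ = 0.052288 − 0.02·0.300672 = 0.04627456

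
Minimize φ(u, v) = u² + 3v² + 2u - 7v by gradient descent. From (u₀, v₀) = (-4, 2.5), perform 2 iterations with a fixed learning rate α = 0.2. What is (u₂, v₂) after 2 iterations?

∇φ = (2u + 2, 6v - 7)
(u₁, v₁) = (-4, 2.5) − 0.2·(-6, 8) = (-2.8, 0.9)
(u₂, v₂) = (-2.8, 0.9) − 0.2·(-3.6, -1.6) = (-2.08, 1.22)

(-2.08, 1.22)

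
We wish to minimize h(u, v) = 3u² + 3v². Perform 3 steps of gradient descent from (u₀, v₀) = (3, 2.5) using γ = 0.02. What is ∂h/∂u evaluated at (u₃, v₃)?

∇h = (6u, 6v)
Step 1: at (3, 2.5), ∇h = (18, 15) → (3, 2.5) − 0.02·(18, 15) = (2.64, 2.2)
Step 2: at (2.64, 2.2), ∇h = (15.84, 13.2) → (2.64, 2.2) − 0.02·(15.84, 13.2) = (2.3232, 1.936)
Step 3: at (2.3232, 1.936), ∇h = (13.9392, 11.616) → (2.3232, 1.936) − 0.02·(13.9392, 11.616) = (2.044416, 1.70368)
∂h/∂u at (2.044416, 1.70368) = 12.266496

12.266496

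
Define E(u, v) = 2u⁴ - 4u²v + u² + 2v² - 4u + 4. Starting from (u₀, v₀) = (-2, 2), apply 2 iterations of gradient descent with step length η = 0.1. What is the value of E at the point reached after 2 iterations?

25.11931392

∇E = (8u³ - 8uv + 2u - 4, -4u² + 4v)
Step 1: at (-2, 2), ∇E = (-40, -8) → (-2, 2) − 0.1·(-40, -8) = (2, 2.8)
Step 2: at (2, 2.8), ∇E = (19.2, -4.8) → (2, 2.8) − 0.1·(19.2, -4.8) = (0.08, 3.28)
E(0.08, 3.28) = 25.11931392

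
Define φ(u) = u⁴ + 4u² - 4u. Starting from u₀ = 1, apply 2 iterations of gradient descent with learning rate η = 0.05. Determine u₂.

φ′(u) = 4u³ + 8u - 4
Step 1: φ′(1) = 8; u₁ = 1 − 0.05·8 = 0.6
Step 2: φ′(0.6) = 1.664; u₂ = 0.6 − 0.05·1.664 = 0.5168

0.5168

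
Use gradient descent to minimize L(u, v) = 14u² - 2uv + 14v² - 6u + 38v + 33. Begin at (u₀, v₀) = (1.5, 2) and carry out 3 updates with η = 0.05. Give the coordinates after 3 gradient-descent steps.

∇L = (28u - 2v - 6, -2u + 28v + 38)
Step 1: at (1.5, 2), ∇L = (32, 91) → (1.5, 2) − 0.05·(32, 91) = (-0.1, -2.55)
Step 2: at (-0.1, -2.55), ∇L = (-3.7, -33.2) → (-0.1, -2.55) − 0.05·(-3.7, -33.2) = (0.085, -0.89)
Step 3: at (0.085, -0.89), ∇L = (-1.84, 12.91) → (0.085, -0.89) − 0.05·(-1.84, 12.91) = (0.177, -1.5355)

(0.177, -1.5355)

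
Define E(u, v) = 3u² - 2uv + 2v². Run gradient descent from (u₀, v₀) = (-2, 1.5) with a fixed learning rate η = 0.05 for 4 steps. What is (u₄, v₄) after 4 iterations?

(-0.28625, 0.3225)

∇E = (6u - 2v, -2u + 4v)
(u₁, v₁) = (-2, 1.5) − 0.05·(-15, 10) = (-1.25, 1)
(u₂, v₂) = (-1.25, 1) − 0.05·(-9.5, 6.5) = (-0.775, 0.675)
(u₃, v₃) = (-0.775, 0.675) − 0.05·(-6, 4.25) = (-0.475, 0.4625)
(u₄, v₄) = (-0.475, 0.4625) − 0.05·(-3.775, 2.8) = (-0.28625, 0.3225)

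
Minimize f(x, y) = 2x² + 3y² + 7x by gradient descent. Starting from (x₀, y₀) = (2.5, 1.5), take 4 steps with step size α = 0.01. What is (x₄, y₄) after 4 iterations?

(1.85972288, 1.17112344)

∇f = (4x + 7, 6y)
Step 1: at (2.5, 1.5), ∇f = (17, 9) → (2.5, 1.5) − 0.01·(17, 9) = (2.33, 1.41)
Step 2: at (2.33, 1.41), ∇f = (16.32, 8.46) → (2.33, 1.41) − 0.01·(16.32, 8.46) = (2.1668, 1.3254)
Step 3: at (2.1668, 1.3254), ∇f = (15.6672, 7.9524) → (2.1668, 1.3254) − 0.01·(15.6672, 7.9524) = (2.010128, 1.245876)
Step 4: at (2.010128, 1.245876), ∇f = (15.040512, 7.475256) → (2.010128, 1.245876) − 0.01·(15.040512, 7.475256) = (1.85972288, 1.17112344)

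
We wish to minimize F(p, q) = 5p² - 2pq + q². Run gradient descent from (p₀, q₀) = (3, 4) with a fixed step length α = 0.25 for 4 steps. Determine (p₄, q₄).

∇F = (10p - 2q, -2p + 2q)
Step 1: at (3, 4), ∇F = (22, 2) → (3, 4) − 0.25·(22, 2) = (-2.5, 3.5)
Step 2: at (-2.5, 3.5), ∇F = (-32, 12) → (-2.5, 3.5) − 0.25·(-32, 12) = (5.5, 0.5)
Step 3: at (5.5, 0.5), ∇F = (54, -10) → (5.5, 0.5) − 0.25·(54, -10) = (-8, 3)
Step 4: at (-8, 3), ∇F = (-86, 22) → (-8, 3) − 0.25·(-86, 22) = (13.5, -2.5)

(13.5, -2.5)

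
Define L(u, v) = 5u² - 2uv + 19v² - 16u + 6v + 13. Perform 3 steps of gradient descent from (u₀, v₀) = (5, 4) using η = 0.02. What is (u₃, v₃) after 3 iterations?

∇L = (10u - 2v - 16, -2u + 38v + 6)
Step 1: at (5, 4), ∇L = (26, 148) → (5, 4) − 0.02·(26, 148) = (4.48, 1.04)
Step 2: at (4.48, 1.04), ∇L = (26.72, 36.56) → (4.48, 1.04) − 0.02·(26.72, 36.56) = (3.9456, 0.3088)
Step 3: at (3.9456, 0.3088), ∇L = (22.8384, 9.8432) → (3.9456, 0.3088) − 0.02·(22.8384, 9.8432) = (3.488832, 0.111936)

(3.488832, 0.111936)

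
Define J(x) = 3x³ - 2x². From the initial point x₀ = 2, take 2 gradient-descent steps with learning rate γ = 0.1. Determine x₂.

J′(x) = 9x² - 4x
x₁ = 2 − 0.1·28 = -0.8
x₂ = -0.8 − 0.1·8.96 = -1.696

-1.696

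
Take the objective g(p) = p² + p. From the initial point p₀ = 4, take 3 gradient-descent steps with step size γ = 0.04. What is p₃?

3.004096

g′(p) = 2p + 1
p₁ = 4 − 0.04·9 = 3.64
p₂ = 3.64 − 0.04·8.28 = 3.3088
p₃ = 3.3088 − 0.04·7.6176 = 3.004096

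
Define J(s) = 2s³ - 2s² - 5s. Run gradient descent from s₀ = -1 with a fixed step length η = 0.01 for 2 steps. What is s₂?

-1.10815

J′(s) = 6s² - 4s - 5
Step 1: J′(-1) = 5; s₁ = -1 − 0.01·5 = -1.05
Step 2: J′(-1.05) = 5.815; s₂ = -1.05 − 0.01·5.815 = -1.10815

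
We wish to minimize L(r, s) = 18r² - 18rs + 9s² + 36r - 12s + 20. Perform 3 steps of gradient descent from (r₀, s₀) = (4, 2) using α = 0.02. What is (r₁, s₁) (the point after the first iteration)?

(1.12, 2.96)

∇L = (36r - 18s + 36, -18r + 18s - 12)
Step 1: at (4, 2), ∇L = (144, -48) → (4, 2) − 0.02·(144, -48) = (1.12, 2.96)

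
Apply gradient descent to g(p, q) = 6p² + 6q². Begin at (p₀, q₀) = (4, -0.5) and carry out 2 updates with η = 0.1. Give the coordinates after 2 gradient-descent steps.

(0.16, -0.02)

∇g = (12p, 12q)
Step 1: at (4, -0.5), ∇g = (48, -6) → (4, -0.5) − 0.1·(48, -6) = (-0.8, 0.1)
Step 2: at (-0.8, 0.1), ∇g = (-9.6, 1.2) → (-0.8, 0.1) − 0.1·(-9.6, 1.2) = (0.16, -0.02)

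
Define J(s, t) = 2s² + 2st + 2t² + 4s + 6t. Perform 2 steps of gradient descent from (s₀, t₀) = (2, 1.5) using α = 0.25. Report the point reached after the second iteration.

∇J = (4s + 2t + 4, 2s + 4t + 6)
Step 1: at (2, 1.5), ∇J = (15, 16) → (2, 1.5) − 0.25·(15, 16) = (-1.75, -2.5)
Step 2: at (-1.75, -2.5), ∇J = (-8, -7.5) → (-1.75, -2.5) − 0.25·(-8, -7.5) = (0.25, -0.625)

(0.25, -0.625)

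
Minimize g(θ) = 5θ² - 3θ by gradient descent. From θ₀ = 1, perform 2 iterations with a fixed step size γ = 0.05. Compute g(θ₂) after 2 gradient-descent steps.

-0.296875

g′(θ) = 10θ - 3
θ₁ = 1 − 0.05·7 = 0.65
θ₂ = 0.65 − 0.05·3.5 = 0.475
g(0.475) = -0.296875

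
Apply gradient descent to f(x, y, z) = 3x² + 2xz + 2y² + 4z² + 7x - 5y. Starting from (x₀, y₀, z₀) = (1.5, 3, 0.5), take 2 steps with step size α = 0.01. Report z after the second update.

∇f = (6x + 2z + 7, 4y - 5, 2x + 8z)
Step 1: at (1.5, 3, 0.5), ∇f = (17, 7, 7) → (1.5, 3, 0.5) − 0.01·(17, 7, 7) = (1.33, 2.93, 0.43)
Step 2: at (1.33, 2.93, 0.43), ∇f = (15.84, 6.72, 6.1) → (1.33, 2.93, 0.43) − 0.01·(15.84, 6.72, 6.1) = (1.1716, 2.8628, 0.369)
z = 0.369

0.369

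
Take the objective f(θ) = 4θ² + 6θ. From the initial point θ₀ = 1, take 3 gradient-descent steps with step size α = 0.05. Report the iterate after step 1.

f′(θ) = 8θ + 6
Step 1: f′(1) = 14; θ₁ = 1 − 0.05·14 = 0.3

0.3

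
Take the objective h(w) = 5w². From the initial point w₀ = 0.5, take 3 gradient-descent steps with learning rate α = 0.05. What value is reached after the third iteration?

h′(w) = 10w
w₁ = 0.5 − 0.05·5 = 0.25
w₂ = 0.25 − 0.05·2.5 = 0.125
w₃ = 0.125 − 0.05·1.25 = 0.0625

0.0625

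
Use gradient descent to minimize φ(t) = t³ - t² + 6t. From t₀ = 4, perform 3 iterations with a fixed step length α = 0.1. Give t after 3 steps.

φ′(t) = 3t² - 2t + 6
t₁ = 4 − 0.1·46 = -0.6
t₂ = -0.6 − 0.1·8.28 = -1.428
t₃ = -1.428 − 0.1·14.973552 = -2.9253552

-2.9253552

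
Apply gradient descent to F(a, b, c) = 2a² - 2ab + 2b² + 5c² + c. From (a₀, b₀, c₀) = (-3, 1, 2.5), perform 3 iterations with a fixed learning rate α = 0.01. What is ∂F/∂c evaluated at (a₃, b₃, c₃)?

18.954

∇F = (4a - 2b, -2a + 4b, 10c + 1)
(a₁, b₁, c₁) = (-3, 1, 2.5) − 0.01·(-14, 10, 26) = (-2.86, 0.9, 2.24)
(a₂, b₂, c₂) = (-2.86, 0.9, 2.24) − 0.01·(-13.24, 9.32, 23.4) = (-2.7276, 0.8068, 2.006)
(a₃, b₃, c₃) = (-2.7276, 0.8068, 2.006) − 0.01·(-12.524, 8.6824, 21.06) = (-2.60236, 0.719976, 1.7954)
∂F/∂c at (-2.60236, 0.719976, 1.7954) = 18.954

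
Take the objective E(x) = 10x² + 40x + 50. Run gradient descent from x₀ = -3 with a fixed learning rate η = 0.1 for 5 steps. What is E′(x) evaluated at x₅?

20

E′(x) = 20x + 40
x₁ = -3 − 0.1·(-20) = -1
x₂ = -1 − 0.1·20 = -3
x₃ = -3 − 0.1·(-20) = -1
x₄ = -1 − 0.1·20 = -3
x₅ = -3 − 0.1·(-20) = -1
E′(x) at (-1) = 20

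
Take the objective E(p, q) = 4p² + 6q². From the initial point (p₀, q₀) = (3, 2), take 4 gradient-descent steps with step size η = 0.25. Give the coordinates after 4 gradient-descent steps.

∇E = (8p, 12q)
(p₁, q₁) = (3, 2) − 0.25·(24, 24) = (-3, -4)
(p₂, q₂) = (-3, -4) − 0.25·(-24, -48) = (3, 8)
(p₃, q₃) = (3, 8) − 0.25·(24, 96) = (-3, -16)
(p₄, q₄) = (-3, -16) − 0.25·(-24, -192) = (3, 32)

(3, 32)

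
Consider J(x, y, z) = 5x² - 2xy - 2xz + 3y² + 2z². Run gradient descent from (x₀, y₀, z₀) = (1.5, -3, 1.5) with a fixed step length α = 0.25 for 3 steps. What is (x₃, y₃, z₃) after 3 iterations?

∇J = (10x - 2y - 2z, -2x + 6y, -2x + 4z)
Step 1: at (1.5, -3, 1.5), ∇J = (18, -21, 3) → (1.5, -3, 1.5) − 0.25·(18, -21, 3) = (-3, 2.25, 0.75)
Step 2: at (-3, 2.25, 0.75), ∇J = (-36, 19.5, 9) → (-3, 2.25, 0.75) − 0.25·(-36, 19.5, 9) = (6, -2.625, -1.5)
Step 3: at (6, -2.625, -1.5), ∇J = (68.25, -27.75, -18) → (6, -2.625, -1.5) − 0.25·(68.25, -27.75, -18) = (-11.0625, 4.3125, 3)

(-11.0625, 4.3125, 3)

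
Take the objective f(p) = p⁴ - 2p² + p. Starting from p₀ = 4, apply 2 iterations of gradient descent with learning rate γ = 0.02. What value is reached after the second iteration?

-0.86149056

f′(p) = 4p³ - 4p + 1
p₁ = 4 − 0.02·241 = -0.82
p₂ = -0.82 − 0.02·2.074528 = -0.86149056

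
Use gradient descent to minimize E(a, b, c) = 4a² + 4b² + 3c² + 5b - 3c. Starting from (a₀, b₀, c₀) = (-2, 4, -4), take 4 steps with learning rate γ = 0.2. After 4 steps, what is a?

-0.2592

∇E = (8a, 8b + 5, 6c - 3)
(a₁, b₁, c₁) = (-2, 4, -4) − 0.2·(-16, 37, -27) = (1.2, -3.4, 1.4)
(a₂, b₂, c₂) = (1.2, -3.4, 1.4) − 0.2·(9.6, -22.2, 5.4) = (-0.72, 1.04, 0.32)
(a₃, b₃, c₃) = (-0.72, 1.04, 0.32) − 0.2·(-5.76, 13.32, -1.08) = (0.432, -1.624, 0.536)
(a₄, b₄, c₄) = (0.432, -1.624, 0.536) − 0.2·(3.456, -7.992, 0.216) = (-0.2592, -0.0256, 0.4928)
a = -0.2592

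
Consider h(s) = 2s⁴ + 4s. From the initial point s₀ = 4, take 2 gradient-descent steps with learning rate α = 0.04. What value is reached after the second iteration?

1457.58174208

h′(s) = 8s³ + 4
s₁ = 4 − 0.04·516 = -16.64
s₂ = -16.64 − 0.04·(-36855.543552) = 1457.58174208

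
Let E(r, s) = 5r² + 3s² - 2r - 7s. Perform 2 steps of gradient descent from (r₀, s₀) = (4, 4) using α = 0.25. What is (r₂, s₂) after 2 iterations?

∇E = (10r - 2, 6s - 7)
Step 1: at (4, 4), ∇E = (38, 17) → (4, 4) − 0.25·(38, 17) = (-5.5, -0.25)
Step 2: at (-5.5, -0.25), ∇E = (-57, -8.5) → (-5.5, -0.25) − 0.25·(-57, -8.5) = (8.75, 1.875)

(8.75, 1.875)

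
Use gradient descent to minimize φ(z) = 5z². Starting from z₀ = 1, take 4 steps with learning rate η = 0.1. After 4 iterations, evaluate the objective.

φ′(z) = 10z
z₁ = 1 − 0.1·10 = 0
z₂ = 0 − 0.1·0 = 0
z₃ = 0 − 0.1·0 = 0
z₄ = 0 − 0.1·0 = 0
φ(0) = 0

0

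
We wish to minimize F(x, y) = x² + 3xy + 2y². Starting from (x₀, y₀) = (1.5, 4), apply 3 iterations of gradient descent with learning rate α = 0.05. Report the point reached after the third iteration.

∇F = (2x + 3y, 3x + 4y)
(x₁, y₁) = (1.5, 4) − 0.05·(15, 20.5) = (0.75, 2.975)
(x₂, y₂) = (0.75, 2.975) − 0.05·(10.425, 14.15) = (0.22875, 2.2675)
(x₃, y₃) = (0.22875, 2.2675) − 0.05·(7.26, 9.75625) = (-0.13425, 1.7796875)

(-0.13425, 1.7796875)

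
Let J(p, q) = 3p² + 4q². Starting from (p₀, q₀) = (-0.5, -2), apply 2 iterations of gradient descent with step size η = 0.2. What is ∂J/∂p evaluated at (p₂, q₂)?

∇J = (6p, 8q)
Step 1: at (-0.5, -2), ∇J = (-3, -16) → (-0.5, -2) − 0.2·(-3, -16) = (0.1, 1.2)
Step 2: at (0.1, 1.2), ∇J = (0.6, 9.6) → (0.1, 1.2) − 0.2·(0.6, 9.6) = (-0.02, -0.72)
∂J/∂p at (-0.02, -0.72) = -0.12

-0.12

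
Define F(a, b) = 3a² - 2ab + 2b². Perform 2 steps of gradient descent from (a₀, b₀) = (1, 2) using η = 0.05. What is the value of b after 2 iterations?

∇F = (6a - 2b, -2a + 4b)
(a₁, b₁) = (1, 2) − 0.05·(2, 6) = (0.9, 1.7)
(a₂, b₂) = (0.9, 1.7) − 0.05·(2, 5) = (0.8, 1.45)
b = 1.45

1.45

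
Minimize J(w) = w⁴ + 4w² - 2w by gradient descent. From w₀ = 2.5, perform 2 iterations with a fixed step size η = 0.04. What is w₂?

J′(w) = 4w³ + 8w - 2
w₁ = 2.5 − 0.04·80.5 = -0.72
w₂ = -0.72 − 0.04·(-9.252992) = -0.34988032

-0.34988032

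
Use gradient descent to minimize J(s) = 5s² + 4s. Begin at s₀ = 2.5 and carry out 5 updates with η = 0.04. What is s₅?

-0.174496

J′(s) = 10s + 4
Step 1: J′(2.5) = 29; s₁ = 2.5 − 0.04·29 = 1.34
Step 2: J′(1.34) = 17.4; s₂ = 1.34 − 0.04·17.4 = 0.644
Step 3: J′(0.644) = 10.44; s₃ = 0.644 − 0.04·10.44 = 0.2264
Step 4: J′(0.2264) = 6.264; s₄ = 0.2264 − 0.04·6.264 = -0.02416
Step 5: J′(-0.02416) = 3.7584; s₅ = -0.02416 − 0.04·3.7584 = -0.174496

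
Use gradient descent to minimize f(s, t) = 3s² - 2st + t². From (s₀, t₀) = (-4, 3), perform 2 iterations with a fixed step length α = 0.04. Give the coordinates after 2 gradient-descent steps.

∇f = (6s - 2t, -2s + 2t)
Step 1: at (-4, 3), ∇f = (-30, 14) → (-4, 3) − 0.04·(-30, 14) = (-2.8, 2.44)
Step 2: at (-2.8, 2.44), ∇f = (-21.68, 10.48) → (-2.8, 2.44) − 0.04·(-21.68, 10.48) = (-1.9328, 2.0208)

(-1.9328, 2.0208)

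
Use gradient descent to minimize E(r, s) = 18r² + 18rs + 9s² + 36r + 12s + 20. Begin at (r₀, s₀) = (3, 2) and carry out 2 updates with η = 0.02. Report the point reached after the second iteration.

∇E = (36r + 18s + 36, 18r + 18s + 12)
Step 1: at (3, 2), ∇E = (180, 102) → (3, 2) − 0.02·(180, 102) = (-0.6, -0.04)
Step 2: at (-0.6, -0.04), ∇E = (13.68, 0.48) → (-0.6, -0.04) − 0.02·(13.68, 0.48) = (-0.8736, -0.0496)

(-0.8736, -0.0496)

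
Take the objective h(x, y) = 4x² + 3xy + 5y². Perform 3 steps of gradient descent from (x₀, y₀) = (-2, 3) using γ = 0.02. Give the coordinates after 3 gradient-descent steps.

(-1.56708, 1.804896)

∇h = (8x + 3y, 3x + 10y)
Step 1: at (-2, 3), ∇h = (-7, 24) → (-2, 3) − 0.02·(-7, 24) = (-1.86, 2.52)
Step 2: at (-1.86, 2.52), ∇h = (-7.32, 19.62) → (-1.86, 2.52) − 0.02·(-7.32, 19.62) = (-1.7136, 2.1276)
Step 3: at (-1.7136, 2.1276), ∇h = (-7.326, 16.1352) → (-1.7136, 2.1276) − 0.02·(-7.326, 16.1352) = (-1.56708, 1.804896)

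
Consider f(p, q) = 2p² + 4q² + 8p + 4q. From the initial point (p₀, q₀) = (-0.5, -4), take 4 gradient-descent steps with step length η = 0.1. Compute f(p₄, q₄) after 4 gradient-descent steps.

-8.92429184

∇f = (4p + 8, 8q + 4)
(p₁, q₁) = (-0.5, -4) − 0.1·(6, -28) = (-1.1, -1.2)
(p₂, q₂) = (-1.1, -1.2) − 0.1·(3.6, -5.6) = (-1.46, -0.64)
(p₃, q₃) = (-1.46, -0.64) − 0.1·(2.16, -1.12) = (-1.676, -0.528)
(p₄, q₄) = (-1.676, -0.528) − 0.1·(1.296, -0.224) = (-1.8056, -0.5056)
f(-1.8056, -0.5056) = -8.92429184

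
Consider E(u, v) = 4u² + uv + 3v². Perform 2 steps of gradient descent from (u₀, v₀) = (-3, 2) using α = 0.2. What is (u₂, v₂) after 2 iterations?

∇E = (8u + v, u + 6v)
Step 1: at (-3, 2), ∇E = (-22, 9) → (-3, 2) − 0.2·(-22, 9) = (1.4, 0.2)
Step 2: at (1.4, 0.2), ∇E = (11.4, 2.6) → (1.4, 0.2) − 0.2·(11.4, 2.6) = (-0.88, -0.32)

(-0.88, -0.32)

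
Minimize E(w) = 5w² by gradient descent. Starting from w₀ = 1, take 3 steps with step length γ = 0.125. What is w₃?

-0.015625

E′(w) = 10w
w₁ = 1 − 0.125·10 = -0.25
w₂ = -0.25 − 0.125·(-2.5) = 0.0625
w₃ = 0.0625 − 0.125·0.625 = -0.015625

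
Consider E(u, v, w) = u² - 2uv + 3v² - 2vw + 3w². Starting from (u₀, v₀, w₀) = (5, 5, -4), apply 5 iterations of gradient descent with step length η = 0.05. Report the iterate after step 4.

(4.4191, 2.0255, -0.1858)

∇E = (2u - 2v, -2u + 6v - 2w, -2v + 6w)
(u₁, v₁, w₁) = (5, 5, -4) − 0.05·(0, 28, -34) = (5, 3.6, -2.3)
(u₂, v₂, w₂) = (5, 3.6, -2.3) − 0.05·(2.8, 16.2, -21) = (4.86, 2.79, -1.25)
(u₃, v₃, w₃) = (4.86, 2.79, -1.25) − 0.05·(4.14, 9.52, -13.08) = (4.653, 2.314, -0.596)
(u₄, v₄, w₄) = (4.653, 2.314, -0.596) − 0.05·(4.678, 5.77, -8.204) = (4.4191, 2.0255, -0.1858)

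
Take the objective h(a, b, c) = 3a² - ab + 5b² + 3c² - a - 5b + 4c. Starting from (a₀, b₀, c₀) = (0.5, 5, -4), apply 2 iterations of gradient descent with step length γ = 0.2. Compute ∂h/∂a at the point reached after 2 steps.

-10.92

∇h = (6a - b - 1, -a + 10b - 5, 6c + 4)
Step 1: at (0.5, 5, -4), ∇h = (-3, 44.5, -20) → (0.5, 5, -4) − 0.2·(-3, 44.5, -20) = (1.1, -3.9, 0)
Step 2: at (1.1, -3.9, 0), ∇h = (9.5, -45.1, 4) → (1.1, -3.9, 0) − 0.2·(9.5, -45.1, 4) = (-0.8, 5.12, -0.8)
∂h/∂a at (-0.8, 5.12, -0.8) = -10.92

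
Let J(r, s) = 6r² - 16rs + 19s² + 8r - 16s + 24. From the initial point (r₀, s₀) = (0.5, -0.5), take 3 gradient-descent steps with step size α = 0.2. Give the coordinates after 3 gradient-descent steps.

(-244.06, 512.58)

∇J = (12r - 16s + 8, -16r + 38s - 16)
Step 1: at (0.5, -0.5), ∇J = (22, -43) → (0.5, -0.5) − 0.2·(22, -43) = (-3.9, 8.1)
Step 2: at (-3.9, 8.1), ∇J = (-168.4, 354.2) → (-3.9, 8.1) − 0.2·(-168.4, 354.2) = (29.78, -62.74)
Step 3: at (29.78, -62.74), ∇J = (1369.2, -2876.6) → (29.78, -62.74) − 0.2·(1369.2, -2876.6) = (-244.06, 512.58)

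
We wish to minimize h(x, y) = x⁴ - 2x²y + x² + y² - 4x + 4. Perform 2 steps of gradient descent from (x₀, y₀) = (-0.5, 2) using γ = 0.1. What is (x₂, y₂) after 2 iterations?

∇h = (4x³ - 4xy + 2x - 4, -2x² + 2y)
Step 1: at (-0.5, 2), ∇h = (-1.5, 3.5) → (-0.5, 2) − 0.1·(-1.5, 3.5) = (-0.35, 1.65)
Step 2: at (-0.35, 1.65), ∇h = (-2.5615, 3.055) → (-0.35, 1.65) − 0.1·(-2.5615, 3.055) = (-0.09385, 1.3445)

(-0.09385, 1.3445)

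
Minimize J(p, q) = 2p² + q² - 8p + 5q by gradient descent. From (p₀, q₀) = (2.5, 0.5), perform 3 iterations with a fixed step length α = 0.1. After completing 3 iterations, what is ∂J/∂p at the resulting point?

∇J = (4p - 8, 2q + 5)
(p₁, q₁) = (2.5, 0.5) − 0.1·(2, 6) = (2.3, -0.1)
(p₂, q₂) = (2.3, -0.1) − 0.1·(1.2, 4.8) = (2.18, -0.58)
(p₃, q₃) = (2.18, -0.58) − 0.1·(0.72, 3.84) = (2.108, -0.964)
∂J/∂p at (2.108, -0.964) = 0.432

0.432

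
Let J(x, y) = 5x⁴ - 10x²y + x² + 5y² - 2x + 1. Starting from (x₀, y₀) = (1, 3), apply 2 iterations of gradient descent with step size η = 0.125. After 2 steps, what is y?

44.875

∇J = (20x³ - 20xy + 2x - 2, -10x² + 10y)
(x₁, y₁) = (1, 3) − 0.125·(-40, 20) = (6, 0.5)
(x₂, y₂) = (6, 0.5) − 0.125·(4270, -355) = (-527.75, 44.875)
y = 44.875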